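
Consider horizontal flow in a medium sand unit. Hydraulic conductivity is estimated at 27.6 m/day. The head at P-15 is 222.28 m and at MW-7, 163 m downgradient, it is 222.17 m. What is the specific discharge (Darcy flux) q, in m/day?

Hydraulic gradient i = (222.28 − 222.17) / 163 = 0.11 / 163 = 0.0006748.
Specific discharge q = K · i = 27.60 × 0.0006748 = 0.01863 m/day.

0.0186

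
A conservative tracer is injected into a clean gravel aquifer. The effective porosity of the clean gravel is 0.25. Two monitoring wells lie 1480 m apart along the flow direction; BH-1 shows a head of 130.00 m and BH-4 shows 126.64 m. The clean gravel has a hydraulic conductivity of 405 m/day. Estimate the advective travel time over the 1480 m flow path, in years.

Hydraulic gradient i = (130.00 − 126.64) / 1480 = 3.36 / 1480 = 0.002270.
Darcy flux q = K · i = 405.0 × 0.002270 = 0.9195 m/day.
Seepage velocity v = q / n_e = 0.9195 / 0.25 = 3.678 m/day.
Travel time t = L / v = 1480 / 3.678 = 402.4 days = 1.102 years.

1.10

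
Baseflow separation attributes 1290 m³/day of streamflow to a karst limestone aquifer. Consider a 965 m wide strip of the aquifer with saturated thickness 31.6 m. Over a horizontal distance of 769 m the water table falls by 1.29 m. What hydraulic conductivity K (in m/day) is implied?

Cross-sectional area A = 965 × 31.6 = 30494 m².
Hydraulic gradient i = Δh / L = 1.29 / 769 = 0.001678.
From Q = K·A·i, K = Q / (A·i) = 1290 / (30494 × 0.001678) = 25.22 m/day.

25.2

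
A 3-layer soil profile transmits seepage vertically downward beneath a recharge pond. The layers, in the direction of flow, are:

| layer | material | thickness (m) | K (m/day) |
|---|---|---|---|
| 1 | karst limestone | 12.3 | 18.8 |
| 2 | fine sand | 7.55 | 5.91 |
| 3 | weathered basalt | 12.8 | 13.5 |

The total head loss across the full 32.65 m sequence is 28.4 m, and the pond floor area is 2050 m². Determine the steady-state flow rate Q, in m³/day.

Flow is perpendicular to layering, so the layers act in series and the equivalent K is the thickness-weighted harmonic mean.
Total thickness L = 12.3 + 7.55 + 12.8 = 32.65 m.
Σ(b_i/K_i) = 12.3/18.8 + 7.55/5.91 + 12.8/13.5 = 2.880 d.
K_eq = L / Σ(b_i/K_i) = 32.65 / 2.880 = 11.34 m/day.
Q = K_eq · A · (Δh/L) = 11.34 × 2050 × (28.4/32.65) = 20216 m³/day.

20200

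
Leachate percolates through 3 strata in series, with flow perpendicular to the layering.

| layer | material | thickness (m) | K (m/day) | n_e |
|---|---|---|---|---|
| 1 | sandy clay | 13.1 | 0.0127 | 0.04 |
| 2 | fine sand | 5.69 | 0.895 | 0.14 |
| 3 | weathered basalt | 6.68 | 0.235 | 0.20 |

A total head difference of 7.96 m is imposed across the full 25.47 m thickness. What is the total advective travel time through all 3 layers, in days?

356

With flow normal to the layers, continuity requires the same specific discharge q through every layer.
Σ(b_i/K_i) = 13.1/0.0127 + 5.69/0.895 + 6.68/0.235 = 1066 d.
q = Δh / Σ(b_i/K_i) = 7.96 / 1066 = 0.007465 m/day.
In each layer the seepage velocity is v_i = q/n_i, so the layer transit time is t_i = b_i·n_i / q:
  layer 1 (sandy clay): t_1 = 13.1 × 0.04 / 0.007465 = 70.19 d
  layer 2 (fine sand): t_2 = 5.69 × 0.14 / 0.007465 = 106.7 d
  layer 3 (weathered basalt): t_3 = 6.68 × 0.20 / 0.007465 = 179.0 d
Total t = Σ t_i = 355.9 days.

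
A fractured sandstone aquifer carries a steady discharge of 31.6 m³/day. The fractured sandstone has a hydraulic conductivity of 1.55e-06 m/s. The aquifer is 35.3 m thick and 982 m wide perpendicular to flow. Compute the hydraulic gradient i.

0.00681

Convert K: 1.55e-06 m/s × 86400 = 0.1339 m/day.
Cross-sectional area A = 982 × 35.3 = 34665 m².
From Q = K·A·i, i = Q / (K·A) = 31.6 / (0.1339 × 34665) = 0.006807.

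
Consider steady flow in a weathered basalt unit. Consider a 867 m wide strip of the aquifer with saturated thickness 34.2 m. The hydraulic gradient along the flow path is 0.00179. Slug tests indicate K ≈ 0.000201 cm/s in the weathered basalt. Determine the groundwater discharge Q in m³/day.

9.22

Convert K: 0.000201 cm/s × 864 = 0.1737 m/day.
Cross-sectional area A = 867 × 34.2 = 29651 m².
Hydraulic gradient i = 0.00179.
Darcy's law: Q = K · A · i = 0.1737 × 29651 × 0.001790 = 9.217 m³/day.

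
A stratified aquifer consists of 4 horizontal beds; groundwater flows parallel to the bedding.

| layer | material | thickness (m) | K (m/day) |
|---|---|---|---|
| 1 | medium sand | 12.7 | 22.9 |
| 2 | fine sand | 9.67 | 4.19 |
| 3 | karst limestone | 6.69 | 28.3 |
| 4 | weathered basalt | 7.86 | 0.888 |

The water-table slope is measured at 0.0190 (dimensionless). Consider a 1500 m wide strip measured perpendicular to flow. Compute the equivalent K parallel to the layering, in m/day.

Flow is parallel to layering, so each bed carries its own Darcy discharge and the transmissivities add.
Σ(K_i·b_i) = 22.9×12.7 + 4.19×9.67 + 28.3×6.69 + 0.888×7.86 = 527.7 m²/day.
Total thickness b = 36.92 m, so K_eq = Σ(K_i·b_i)/b = 14.29 m/day.

14.3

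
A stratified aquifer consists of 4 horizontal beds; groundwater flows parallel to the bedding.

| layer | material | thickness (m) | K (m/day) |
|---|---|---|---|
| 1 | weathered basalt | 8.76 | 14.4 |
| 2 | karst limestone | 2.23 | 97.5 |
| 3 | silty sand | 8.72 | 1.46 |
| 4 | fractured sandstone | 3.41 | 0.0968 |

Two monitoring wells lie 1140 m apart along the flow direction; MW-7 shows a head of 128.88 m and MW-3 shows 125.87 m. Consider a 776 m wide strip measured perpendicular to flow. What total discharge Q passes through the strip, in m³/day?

Flow is parallel to layering, so each bed carries its own Darcy discharge and the transmissivities add.
Σ(K_i·b_i) = 14.4×8.76 + 97.5×2.23 + 1.46×8.72 + 0.0968×3.41 = 356.6 m²/day.
Hydraulic gradient i = (128.88 − 125.87) / 1140 = 3.01 / 1140 = 0.002640.
Q = Σ(K_i·b_i) · W · i = 356.6 × 776 × 0.002640 = 730.7 m³/day.

731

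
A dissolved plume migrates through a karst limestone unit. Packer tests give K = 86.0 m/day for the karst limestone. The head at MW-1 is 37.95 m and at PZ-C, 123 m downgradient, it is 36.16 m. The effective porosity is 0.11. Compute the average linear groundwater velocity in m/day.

Hydraulic gradient i = (37.95 − 36.16) / 123 = 1.79 / 123 = 0.01455.
Darcy flux q = K · i = 86.00 × 0.01455 = 1.252 m/day.
Seepage velocity v = q / n_e = 1.252 / 0.11 = 11.38 m/day.

11.4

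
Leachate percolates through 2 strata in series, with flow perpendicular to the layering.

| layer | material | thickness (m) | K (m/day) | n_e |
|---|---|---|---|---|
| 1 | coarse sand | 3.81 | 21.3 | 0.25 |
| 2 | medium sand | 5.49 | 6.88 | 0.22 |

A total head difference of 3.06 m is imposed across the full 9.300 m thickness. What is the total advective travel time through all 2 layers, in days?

With flow normal to the layers, continuity requires the same specific discharge q through every layer.
Σ(b_i/K_i) = 3.81/21.3 + 5.49/6.88 = 0.9768 d.
q = Δh / Σ(b_i/K_i) = 3.06 / 0.9768 = 3.133 m/day.
In each layer the seepage velocity is v_i = q/n_i, so the layer transit time is t_i = b_i·n_i / q:
  layer 1 (coarse sand): t_1 = 3.81 × 0.25 / 3.133 = 0.3041 d
  layer 2 (medium sand): t_2 = 5.49 × 0.22 / 3.133 = 0.3856 d
Total t = Σ t_i = 0.6896 days.

0.690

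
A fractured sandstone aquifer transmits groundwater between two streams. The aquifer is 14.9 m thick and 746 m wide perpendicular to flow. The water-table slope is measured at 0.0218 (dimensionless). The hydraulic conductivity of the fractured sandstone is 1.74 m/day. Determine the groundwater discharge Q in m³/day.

Cross-sectional area A = 746 × 14.9 = 11115 m².
Hydraulic gradient i = 0.0218.
Darcy's law: Q = K · A · i = 1.740 × 11115 × 0.02180 = 421.6 m³/day.

422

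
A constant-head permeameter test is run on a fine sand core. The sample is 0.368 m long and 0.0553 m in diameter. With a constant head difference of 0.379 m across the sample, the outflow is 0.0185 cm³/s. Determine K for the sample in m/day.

0.646

Cross-sectional area A = π·(d/2)² = π × (0.0553/2)² = 0.002402 m².
Convert discharge: 0.0185 cm³/s = 1.850e-08 m³/s.
Darcy's law rearranged: K = Q·L / (A·Δh) = 1.850e-08 × 0.368 / (0.002402 × 0.379) = 7.479e-06 m/s = 0.6462 m/day.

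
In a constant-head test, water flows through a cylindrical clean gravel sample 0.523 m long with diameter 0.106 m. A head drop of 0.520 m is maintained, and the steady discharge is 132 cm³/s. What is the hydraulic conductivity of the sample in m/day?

1300

Cross-sectional area A = π·(d/2)² = π × (0.106/2)² = 0.008825 m².
Convert discharge: 132 cm³/s = 0.0001320 m³/s.
Darcy's law rearranged: K = Q·L / (A·Δh) = 0.0001320 × 0.523 / (0.008825 × 0.520) = 0.01504 m/s = 1300 m/day.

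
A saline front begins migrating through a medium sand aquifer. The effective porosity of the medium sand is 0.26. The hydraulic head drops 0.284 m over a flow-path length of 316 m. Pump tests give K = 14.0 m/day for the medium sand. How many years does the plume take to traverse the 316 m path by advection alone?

17.9

Hydraulic gradient i = Δh / L = 0.284 / 316 = 0.0008987.
Darcy flux q = K · i = 14.00 × 0.0008987 = 0.01258 m/day.
Seepage velocity v = q / n_e = 0.01258 / 0.26 = 0.04839 m/day.
Travel time t = L / v = 316 / 0.04839 = 6530 days = 17.88 years.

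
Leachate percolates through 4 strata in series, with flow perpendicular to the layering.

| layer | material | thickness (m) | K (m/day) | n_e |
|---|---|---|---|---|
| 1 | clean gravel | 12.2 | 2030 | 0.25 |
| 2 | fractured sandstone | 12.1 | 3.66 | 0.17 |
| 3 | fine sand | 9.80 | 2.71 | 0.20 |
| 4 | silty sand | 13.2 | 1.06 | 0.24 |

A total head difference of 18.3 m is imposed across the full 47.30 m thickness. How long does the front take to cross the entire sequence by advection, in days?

10.8

With flow normal to the layers, continuity requires the same specific discharge q through every layer.
Σ(b_i/K_i) = 12.2/2030 + 12.1/3.66 + 9.80/2.71 + 13.2/1.06 = 19.38 d.
q = Δh / Σ(b_i/K_i) = 18.3 / 19.38 = 0.9442 m/day.
In each layer the seepage velocity is v_i = q/n_i, so the layer transit time is t_i = b_i·n_i / q:
  layer 1 (clean gravel): t_1 = 12.2 × 0.25 / 0.9442 = 3.230 d
  layer 2 (fractured sandstone): t_2 = 12.1 × 0.17 / 0.9442 = 2.179 d
  layer 3 (fine sand): t_3 = 9.80 × 0.20 / 0.9442 = 2.076 d
  layer 4 (silty sand): t_4 = 13.2 × 0.24 / 0.9442 = 3.355 d
Total t = Σ t_i = 10.84 days.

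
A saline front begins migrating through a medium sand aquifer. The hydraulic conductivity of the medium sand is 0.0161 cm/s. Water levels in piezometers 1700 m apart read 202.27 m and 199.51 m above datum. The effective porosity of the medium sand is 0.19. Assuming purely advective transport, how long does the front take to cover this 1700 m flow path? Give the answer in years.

39.2

Convert K: 0.0161 cm/s × 864 = 13.91 m/day.
Hydraulic gradient i = (202.27 − 199.51) / 1700 = 2.76 / 1700 = 0.001624.
Darcy flux q = K · i = 13.91 × 0.001624 = 0.02258 m/day.
Seepage velocity v = q / n_e = 0.02258 / 0.19 = 0.1189 m/day.
Travel time t = L / v = 1700 / 0.1189 = 14302 days = 39.16 years.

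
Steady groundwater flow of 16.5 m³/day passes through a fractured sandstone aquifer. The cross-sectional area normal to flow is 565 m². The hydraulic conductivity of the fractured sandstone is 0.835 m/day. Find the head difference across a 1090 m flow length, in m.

38.1

From Q = K·A·i, i = Q / (K·A) = 16.5 / (0.8350 × 565.0) = 0.03497.
Head loss Δh = i · L = 0.03497 × 1090 = 38.12 m.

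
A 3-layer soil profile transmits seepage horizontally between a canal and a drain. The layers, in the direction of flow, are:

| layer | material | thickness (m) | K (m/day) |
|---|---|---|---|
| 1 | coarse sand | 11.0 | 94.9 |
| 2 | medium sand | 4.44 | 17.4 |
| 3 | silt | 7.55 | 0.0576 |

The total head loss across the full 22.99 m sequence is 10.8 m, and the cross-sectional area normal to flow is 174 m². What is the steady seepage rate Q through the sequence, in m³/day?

Flow is perpendicular to layering, so the layers act in series and the equivalent K is the thickness-weighted harmonic mean.
Total thickness L = 11.0 + 4.44 + 7.55 = 22.99 m.
Σ(b_i/K_i) = 11.0/94.9 + 4.44/17.4 + 7.55/0.0576 = 131.4 d.
K_eq = L / Σ(b_i/K_i) = 22.99 / 131.4 = 0.1749 m/day.
Q = K_eq · A · (Δh/L) = 0.1749 × 174 × (10.8/22.99) = 14.30 m³/day.

14.3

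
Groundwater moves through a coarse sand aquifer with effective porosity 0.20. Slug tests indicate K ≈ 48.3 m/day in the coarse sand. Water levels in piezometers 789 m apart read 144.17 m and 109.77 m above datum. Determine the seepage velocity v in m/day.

10.5

Hydraulic gradient i = (144.17 − 109.77) / 789 = 34.4 / 789 = 0.04360.
Darcy flux q = K · i = 48.30 × 0.04360 = 2.106 m/day.
Seepage velocity v = q / n_e = 2.106 / 0.20 = 10.53 m/day.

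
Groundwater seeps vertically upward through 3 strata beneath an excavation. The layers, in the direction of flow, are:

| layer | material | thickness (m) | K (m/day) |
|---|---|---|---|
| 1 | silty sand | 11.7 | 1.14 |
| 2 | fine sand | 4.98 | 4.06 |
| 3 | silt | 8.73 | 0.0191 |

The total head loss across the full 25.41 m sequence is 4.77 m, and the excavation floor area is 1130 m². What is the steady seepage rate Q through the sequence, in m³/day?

Flow is perpendicular to layering, so the layers act in series and the equivalent K is the thickness-weighted harmonic mean.
Total thickness L = 11.7 + 4.98 + 8.73 = 25.41 m.
Σ(b_i/K_i) = 11.7/1.14 + 4.98/4.06 + 8.73/0.0191 = 468.6 d.
K_eq = L / Σ(b_i/K_i) = 25.41 / 468.6 = 0.05423 m/day.
Q = K_eq · A · (Δh/L) = 0.05423 × 1130 × (4.77/25.41) = 11.50 m³/day.

11.5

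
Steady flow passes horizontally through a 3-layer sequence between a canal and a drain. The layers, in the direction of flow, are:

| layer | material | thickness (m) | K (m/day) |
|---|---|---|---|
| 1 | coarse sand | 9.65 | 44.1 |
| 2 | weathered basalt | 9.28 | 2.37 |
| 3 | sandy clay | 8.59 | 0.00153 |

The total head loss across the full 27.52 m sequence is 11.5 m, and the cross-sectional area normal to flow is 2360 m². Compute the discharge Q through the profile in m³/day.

4.83

Flow is perpendicular to layering, so the layers act in series and the equivalent K is the thickness-weighted harmonic mean.
Total thickness L = 9.65 + 9.28 + 8.59 = 27.52 m.
Σ(b_i/K_i) = 9.65/44.1 + 9.28/2.37 + 8.59/0.00153 = 5619 d.
K_eq = L / Σ(b_i/K_i) = 27.52 / 5619 = 0.004898 m/day.
Q = K_eq · A · (Δh/L) = 0.004898 × 2360 × (11.5/27.52) = 4.830 m³/day.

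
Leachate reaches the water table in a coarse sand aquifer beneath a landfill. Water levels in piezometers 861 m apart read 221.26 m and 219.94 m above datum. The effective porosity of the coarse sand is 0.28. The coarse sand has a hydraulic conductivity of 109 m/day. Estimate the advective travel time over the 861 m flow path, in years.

3.95

Hydraulic gradient i = (221.26 − 219.94) / 861 = 1.32 / 861 = 0.001533.
Darcy flux q = K · i = 109.0 × 0.001533 = 0.1671 m/day.
Seepage velocity v = q / n_e = 0.1671 / 0.28 = 0.5968 m/day.
Travel time t = L / v = 861 / 0.5968 = 1443 days = 3.950 years.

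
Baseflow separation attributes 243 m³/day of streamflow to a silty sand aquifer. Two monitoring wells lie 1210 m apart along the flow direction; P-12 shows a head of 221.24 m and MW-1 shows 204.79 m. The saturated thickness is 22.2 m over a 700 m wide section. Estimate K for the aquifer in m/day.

1.15

Cross-sectional area A = 700 × 22.2 = 15540 m².
Hydraulic gradient i = (221.24 − 204.79) / 1210 = 16.45 / 1210 = 0.01360.
From Q = K·A·i, K = Q / (A·i) = 243 / (15540 × 0.01360) = 1.150 m/day.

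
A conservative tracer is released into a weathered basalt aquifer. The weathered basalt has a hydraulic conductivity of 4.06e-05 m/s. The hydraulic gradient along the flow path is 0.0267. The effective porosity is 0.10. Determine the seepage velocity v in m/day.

0.937

Convert K: 4.06e-05 m/s × 86400 = 3.508 m/day.
Hydraulic gradient i = 0.0267.
Darcy flux q = K · i = 3.508 × 0.02670 = 0.09366 m/day.
Seepage velocity v = q / n_e = 0.09366 / 0.10 = 0.9366 m/day.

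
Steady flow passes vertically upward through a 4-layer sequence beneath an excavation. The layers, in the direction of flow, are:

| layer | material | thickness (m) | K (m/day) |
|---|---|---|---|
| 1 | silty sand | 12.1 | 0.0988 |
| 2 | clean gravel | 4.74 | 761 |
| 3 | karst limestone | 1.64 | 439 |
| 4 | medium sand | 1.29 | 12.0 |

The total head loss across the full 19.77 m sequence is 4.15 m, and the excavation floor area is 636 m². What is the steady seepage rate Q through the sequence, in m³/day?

Flow is perpendicular to layering, so the layers act in series and the equivalent K is the thickness-weighted harmonic mean.
Total thickness L = 12.1 + 4.74 + 1.64 + 1.29 = 19.77 m.
Σ(b_i/K_i) = 12.1/0.0988 + 4.74/761 + 1.64/439 + 1.29/12.0 = 122.6 d.
K_eq = L / Σ(b_i/K_i) = 19.77 / 122.6 = 0.1613 m/day.
Q = K_eq · A · (Δh/L) = 0.1613 × 636 × (4.15/19.77) = 21.53 m³/day.

21.5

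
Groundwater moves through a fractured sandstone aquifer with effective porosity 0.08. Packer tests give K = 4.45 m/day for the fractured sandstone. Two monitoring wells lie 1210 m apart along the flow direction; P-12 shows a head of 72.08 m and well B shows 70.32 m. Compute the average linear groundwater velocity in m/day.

0.0809

Hydraulic gradient i = (72.08 − 70.32) / 1210 = 1.76 / 1210 = 0.001455.
Darcy flux q = K · i = 4.450 × 0.001455 = 0.006473 m/day.
Seepage velocity v = q / n_e = 0.006473 / 0.08 = 0.08091 m/day.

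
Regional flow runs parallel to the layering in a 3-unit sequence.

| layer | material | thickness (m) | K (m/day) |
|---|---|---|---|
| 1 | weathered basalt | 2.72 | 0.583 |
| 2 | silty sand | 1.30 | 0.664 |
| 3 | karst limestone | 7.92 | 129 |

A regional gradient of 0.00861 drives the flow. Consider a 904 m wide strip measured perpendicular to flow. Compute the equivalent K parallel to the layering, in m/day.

85.8

Flow is parallel to layering, so each bed carries its own Darcy discharge and the transmissivities add.
Σ(K_i·b_i) = 0.583×2.72 + 0.664×1.30 + 129×7.92 = 1024 m²/day.
Total thickness b = 11.94 m, so K_eq = Σ(K_i·b_i)/b = 85.77 m/day.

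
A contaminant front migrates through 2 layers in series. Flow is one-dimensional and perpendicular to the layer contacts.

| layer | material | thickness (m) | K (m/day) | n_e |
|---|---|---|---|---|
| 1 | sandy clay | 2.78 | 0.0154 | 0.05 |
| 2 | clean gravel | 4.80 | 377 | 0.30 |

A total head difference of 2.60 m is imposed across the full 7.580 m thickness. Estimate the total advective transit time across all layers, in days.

110

With flow normal to the layers, continuity requires the same specific discharge q through every layer.
Σ(b_i/K_i) = 2.78/0.0154 + 4.80/377 = 180.5 d.
q = Δh / Σ(b_i/K_i) = 2.60 / 180.5 = 0.01440 m/day.
In each layer the seepage velocity is v_i = q/n_i, so the layer transit time is t_i = b_i·n_i / q:
  layer 1 (sandy clay): t_1 = 2.78 × 0.05 / 0.01440 = 9.652 d
  layer 2 (clean gravel): t_2 = 4.80 × 0.30 / 0.01440 = 99.99 d
Total t = Σ t_i = 109.6 days.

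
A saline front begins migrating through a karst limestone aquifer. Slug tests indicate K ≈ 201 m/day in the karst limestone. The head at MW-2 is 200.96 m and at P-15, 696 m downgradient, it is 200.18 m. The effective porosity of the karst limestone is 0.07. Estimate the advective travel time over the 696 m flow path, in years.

Hydraulic gradient i = (200.96 − 200.18) / 696 = 0.78 / 696 = 0.001121.
Darcy flux q = K · i = 201.0 × 0.001121 = 0.2253 m/day.
Seepage velocity v = q / n_e = 0.2253 / 0.07 = 3.218 m/day.
Travel time t = L / v = 696 / 3.218 = 216.3 days = 0.5922 years.

0.592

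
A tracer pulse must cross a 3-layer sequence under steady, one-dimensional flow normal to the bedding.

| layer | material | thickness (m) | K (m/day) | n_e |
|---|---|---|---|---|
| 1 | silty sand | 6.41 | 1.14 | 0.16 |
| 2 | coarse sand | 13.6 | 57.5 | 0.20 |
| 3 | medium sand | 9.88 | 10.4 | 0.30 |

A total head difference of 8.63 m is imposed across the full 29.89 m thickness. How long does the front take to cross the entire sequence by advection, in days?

5.29

With flow normal to the layers, continuity requires the same specific discharge q through every layer.
Σ(b_i/K_i) = 6.41/1.14 + 13.6/57.5 + 9.88/10.4 = 6.809 d.
q = Δh / Σ(b_i/K_i) = 8.63 / 6.809 = 1.267 m/day.
In each layer the seepage velocity is v_i = q/n_i, so the layer transit time is t_i = b_i·n_i / q:
  layer 1 (silty sand): t_1 = 6.41 × 0.16 / 1.267 = 0.8092 d
  layer 2 (coarse sand): t_2 = 13.6 × 0.20 / 1.267 = 2.146 d
  layer 3 (medium sand): t_3 = 9.88 × 0.30 / 1.267 = 2.339 d
Total t = Σ t_i = 5.294 days.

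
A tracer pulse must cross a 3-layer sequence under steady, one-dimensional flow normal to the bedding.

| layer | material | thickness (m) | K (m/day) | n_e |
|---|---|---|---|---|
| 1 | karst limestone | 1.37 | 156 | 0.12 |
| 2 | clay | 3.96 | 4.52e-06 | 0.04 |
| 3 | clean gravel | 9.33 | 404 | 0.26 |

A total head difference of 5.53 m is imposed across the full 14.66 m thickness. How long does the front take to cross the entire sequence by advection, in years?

With flow normal to the layers, continuity requires the same specific discharge q through every layer.
Σ(b_i/K_i) = 1.37/156 + 3.96/4.52e-06 + 9.33/404 = 8.761e+05 d.
q = Δh / Σ(b_i/K_i) = 5.53 / 8.761e+05 = 6.312e-06 m/day.
In each layer the seepage velocity is v_i = q/n_i, so the layer transit time is t_i = b_i·n_i / q:
  layer 1 (karst limestone): t_1 = 1.37 × 0.12 / 6.312e-06 = 26046 d
  layer 2 (clay): t_2 = 3.96 × 0.04 / 6.312e-06 = 25095 d
  layer 3 (clean gravel): t_3 = 9.33 × 0.26 / 6.312e-06 = 3.843e+05 d
Total t = Σ t_i = 4.355e+05 days = 1192 years.

1190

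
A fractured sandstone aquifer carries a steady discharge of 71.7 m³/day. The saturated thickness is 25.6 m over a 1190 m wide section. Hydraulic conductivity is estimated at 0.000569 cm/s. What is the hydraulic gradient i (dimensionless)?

0.00479

Convert K: 0.000569 cm/s × 864 = 0.4916 m/day.
Cross-sectional area A = 1190 × 25.6 = 30464 m².
From Q = K·A·i, i = Q / (K·A) = 71.7 / (0.4916 × 30464) = 0.004787.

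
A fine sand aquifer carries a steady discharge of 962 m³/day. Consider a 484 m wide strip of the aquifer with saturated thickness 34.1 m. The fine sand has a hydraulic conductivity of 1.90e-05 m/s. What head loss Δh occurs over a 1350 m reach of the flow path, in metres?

47.9

Convert K: 1.90e-05 m/s × 86400 = 1.642 m/day.
Cross-sectional area A = 484 × 34.1 = 16504 m².
From Q = K·A·i, i = Q / (K·A) = 962 / (1.642 × 16504) = 0.03551.
Head loss Δh = i · L = 0.03551 × 1350 = 47.93 m.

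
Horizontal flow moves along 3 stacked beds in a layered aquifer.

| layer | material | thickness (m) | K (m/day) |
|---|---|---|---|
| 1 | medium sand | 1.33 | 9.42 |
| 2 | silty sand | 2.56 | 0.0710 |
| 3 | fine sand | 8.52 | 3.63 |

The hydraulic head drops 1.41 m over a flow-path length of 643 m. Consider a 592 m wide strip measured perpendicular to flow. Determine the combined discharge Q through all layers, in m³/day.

Flow is parallel to layering, so each bed carries its own Darcy discharge and the transmissivities add.
Σ(K_i·b_i) = 9.42×1.33 + 0.0710×2.56 + 3.63×8.52 = 43.64 m²/day.
Hydraulic gradient i = Δh / L = 1.41 / 643 = 0.002193.
Q = Σ(K_i·b_i) · W · i = 43.64 × 592 × 0.002193 = 56.65 m³/day.

56.6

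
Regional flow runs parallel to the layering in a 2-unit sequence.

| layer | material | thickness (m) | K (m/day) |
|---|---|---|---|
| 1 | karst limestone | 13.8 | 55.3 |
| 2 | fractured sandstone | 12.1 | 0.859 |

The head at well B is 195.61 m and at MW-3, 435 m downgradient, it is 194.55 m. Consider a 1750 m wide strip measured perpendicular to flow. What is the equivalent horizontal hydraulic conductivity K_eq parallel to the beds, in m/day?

29.9

Flow is parallel to layering, so each bed carries its own Darcy discharge and the transmissivities add.
Σ(K_i·b_i) = 55.3×13.8 + 0.859×12.1 = 773.5 m²/day.
Total thickness b = 25.90 m, so K_eq = Σ(K_i·b_i)/b = 29.87 m/day.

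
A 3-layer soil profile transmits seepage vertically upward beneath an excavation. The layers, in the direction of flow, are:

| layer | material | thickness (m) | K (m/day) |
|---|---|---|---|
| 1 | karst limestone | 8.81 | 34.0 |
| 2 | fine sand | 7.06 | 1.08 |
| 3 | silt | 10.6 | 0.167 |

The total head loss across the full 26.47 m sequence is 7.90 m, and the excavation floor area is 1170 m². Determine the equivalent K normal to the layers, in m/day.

0.377

Flow is perpendicular to layering, so the layers act in series and the equivalent K is the thickness-weighted harmonic mean.
Total thickness L = 8.81 + 7.06 + 10.6 = 26.47 m.
Σ(b_i/K_i) = 8.81/34.0 + 7.06/1.08 + 10.6/0.167 = 70.27 d.
K_eq = L / Σ(b_i/K_i) = 26.47 / 70.27 = 0.3767 m/day.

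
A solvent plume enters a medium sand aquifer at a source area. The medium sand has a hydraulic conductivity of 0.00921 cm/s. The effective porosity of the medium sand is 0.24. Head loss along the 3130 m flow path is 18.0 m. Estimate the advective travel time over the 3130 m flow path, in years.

Convert K: 0.00921 cm/s × 864 = 7.957 m/day.
Hydraulic gradient i = Δh / L = 18.0 / 3130 = 0.005751.
Darcy flux q = K · i = 7.957 × 0.005751 = 0.04576 m/day.
Seepage velocity v = q / n_e = 0.04576 / 0.24 = 0.1907 m/day.
Travel time t = L / v = 3130 / 0.1907 = 16415 days = 44.94 years.

44.9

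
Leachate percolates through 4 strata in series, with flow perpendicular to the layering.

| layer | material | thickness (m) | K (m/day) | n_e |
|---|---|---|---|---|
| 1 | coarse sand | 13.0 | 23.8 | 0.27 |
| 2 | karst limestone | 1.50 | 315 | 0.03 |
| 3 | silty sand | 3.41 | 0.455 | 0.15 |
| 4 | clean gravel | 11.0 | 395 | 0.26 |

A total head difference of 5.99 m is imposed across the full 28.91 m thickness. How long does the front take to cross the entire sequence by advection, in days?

With flow normal to the layers, continuity requires the same specific discharge q through every layer.
Σ(b_i/K_i) = 13.0/23.8 + 1.50/315 + 3.41/0.455 + 11.0/395 = 8.073 d.
q = Δh / Σ(b_i/K_i) = 5.99 / 8.073 = 0.7419 m/day.
In each layer the seepage velocity is v_i = q/n_i, so the layer transit time is t_i = b_i·n_i / q:
  layer 1 (coarse sand): t_1 = 13.0 × 0.27 / 0.7419 = 4.731 d
  layer 2 (karst limestone): t_2 = 1.50 × 0.03 / 0.7419 = 0.06065 d
  layer 3 (silty sand): t_3 = 3.41 × 0.15 / 0.7419 = 0.6894 d
  layer 4 (clean gravel): t_4 = 11.0 × 0.26 / 0.7419 = 3.855 d
Total t = Σ t_i = 9.336 days.

9.34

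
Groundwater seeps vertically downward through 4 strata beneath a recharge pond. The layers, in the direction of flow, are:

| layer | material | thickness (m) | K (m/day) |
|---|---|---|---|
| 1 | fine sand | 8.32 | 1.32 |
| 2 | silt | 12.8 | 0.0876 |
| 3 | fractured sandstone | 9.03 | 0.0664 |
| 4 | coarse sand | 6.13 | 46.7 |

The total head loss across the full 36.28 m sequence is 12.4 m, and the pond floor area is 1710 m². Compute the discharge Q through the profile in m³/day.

Flow is perpendicular to layering, so the layers act in series and the equivalent K is the thickness-weighted harmonic mean.
Total thickness L = 8.32 + 12.8 + 9.03 + 6.13 = 36.28 m.
Σ(b_i/K_i) = 8.32/1.32 + 12.8/0.0876 + 9.03/0.0664 + 6.13/46.7 = 288.5 d.
K_eq = L / Σ(b_i/K_i) = 36.28 / 288.5 = 0.1257 m/day.
Q = K_eq · A · (Δh/L) = 0.1257 × 1710 × (12.4/36.28) = 73.49 m³/day.

73.5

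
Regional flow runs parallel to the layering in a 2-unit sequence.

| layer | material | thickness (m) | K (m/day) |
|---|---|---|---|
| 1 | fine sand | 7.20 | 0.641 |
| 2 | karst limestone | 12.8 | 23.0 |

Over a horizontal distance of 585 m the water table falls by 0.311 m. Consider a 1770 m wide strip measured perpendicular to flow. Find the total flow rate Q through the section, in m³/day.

281

Flow is parallel to layering, so each bed carries its own Darcy discharge and the transmissivities add.
Σ(K_i·b_i) = 0.641×7.20 + 23.0×12.8 = 299.0 m²/day.
Hydraulic gradient i = Δh / L = 0.311 / 585 = 0.0005316.
Q = Σ(K_i·b_i) · W · i = 299.0 × 1770 × 0.0005316 = 281.4 m³/day.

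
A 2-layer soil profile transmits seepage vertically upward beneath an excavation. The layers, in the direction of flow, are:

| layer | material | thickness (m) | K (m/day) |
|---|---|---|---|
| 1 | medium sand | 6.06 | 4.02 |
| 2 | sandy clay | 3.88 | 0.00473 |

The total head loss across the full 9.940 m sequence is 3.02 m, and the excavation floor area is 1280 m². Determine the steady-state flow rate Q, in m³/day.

Flow is perpendicular to layering, so the layers act in series and the equivalent K is the thickness-weighted harmonic mean.
Total thickness L = 6.06 + 3.88 = 9.940 m.
Σ(b_i/K_i) = 6.06/4.02 + 3.88/0.00473 = 821.8 d.
K_eq = L / Σ(b_i/K_i) = 9.940 / 821.8 = 0.01210 m/day.
Q = K_eq · A · (Δh/L) = 0.01210 × 1280 × (3.02/9.940) = 4.704 m³/day.

4.70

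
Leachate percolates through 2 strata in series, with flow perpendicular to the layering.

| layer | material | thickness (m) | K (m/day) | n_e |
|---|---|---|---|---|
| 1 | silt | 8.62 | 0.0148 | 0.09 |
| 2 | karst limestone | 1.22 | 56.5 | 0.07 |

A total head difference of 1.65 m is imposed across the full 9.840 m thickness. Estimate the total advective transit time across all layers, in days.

304

With flow normal to the layers, continuity requires the same specific discharge q through every layer.
Σ(b_i/K_i) = 8.62/0.0148 + 1.22/56.5 = 582.5 d.
q = Δh / Σ(b_i/K_i) = 1.65 / 582.5 = 0.002833 m/day.
In each layer the seepage velocity is v_i = q/n_i, so the layer transit time is t_i = b_i·n_i / q:
  layer 1 (silt): t_1 = 8.62 × 0.09 / 0.002833 = 273.9 d
  layer 2 (karst limestone): t_2 = 1.22 × 0.07 / 0.002833 = 30.15 d
Total t = Σ t_i = 304.0 days.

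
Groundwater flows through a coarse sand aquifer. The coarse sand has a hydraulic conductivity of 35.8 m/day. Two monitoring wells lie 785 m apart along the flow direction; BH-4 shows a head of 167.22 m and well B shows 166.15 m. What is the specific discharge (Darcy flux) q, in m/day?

Hydraulic gradient i = (167.22 − 166.15) / 785 = 1.07 / 785 = 0.001363.
Specific discharge q = K · i = 35.80 × 0.001363 = 0.04880 m/day.

0.0488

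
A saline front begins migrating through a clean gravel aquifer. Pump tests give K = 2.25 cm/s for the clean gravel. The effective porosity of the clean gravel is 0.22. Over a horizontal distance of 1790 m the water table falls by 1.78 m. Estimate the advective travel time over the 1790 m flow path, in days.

204

Convert K: 2.25 cm/s × 864 = 1944 m/day.
Hydraulic gradient i = Δh / L = 1.78 / 1790 = 0.0009944.
Darcy flux q = K · i = 1944 × 0.0009944 = 1.933 m/day.
Seepage velocity v = q / n_e = 1.933 / 0.22 = 8.787 m/day.
Travel time t = L / v = 1790 / 8.787 = 203.7 days.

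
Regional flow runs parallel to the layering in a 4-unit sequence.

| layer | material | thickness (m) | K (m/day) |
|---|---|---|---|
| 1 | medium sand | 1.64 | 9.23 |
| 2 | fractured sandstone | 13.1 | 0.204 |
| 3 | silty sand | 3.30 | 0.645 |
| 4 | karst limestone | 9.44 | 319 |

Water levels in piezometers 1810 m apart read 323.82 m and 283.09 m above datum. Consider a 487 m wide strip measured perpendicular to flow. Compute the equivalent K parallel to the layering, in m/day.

Flow is parallel to layering, so each bed carries its own Darcy discharge and the transmissivities add.
Σ(K_i·b_i) = 9.23×1.64 + 0.204×13.1 + 0.645×3.30 + 319×9.44 = 3031 m²/day.
Total thickness b = 27.48 m, so K_eq = Σ(K_i·b_i)/b = 110.3 m/day.

110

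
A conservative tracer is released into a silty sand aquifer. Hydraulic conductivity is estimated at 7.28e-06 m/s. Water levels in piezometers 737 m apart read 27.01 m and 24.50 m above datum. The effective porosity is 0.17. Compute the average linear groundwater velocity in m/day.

Convert K: 7.28e-06 m/s × 86400 = 0.6290 m/day.
Hydraulic gradient i = (27.01 − 24.50) / 737 = 2.51 / 737 = 0.003406.
Darcy flux q = K · i = 0.6290 × 0.003406 = 0.002142 m/day.
Seepage velocity v = q / n_e = 0.002142 / 0.17 = 0.01260 m/day.

0.0126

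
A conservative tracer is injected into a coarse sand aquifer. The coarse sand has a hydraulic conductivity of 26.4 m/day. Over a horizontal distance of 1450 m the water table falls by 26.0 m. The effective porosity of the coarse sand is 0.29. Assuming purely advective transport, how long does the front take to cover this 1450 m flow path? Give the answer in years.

Hydraulic gradient i = Δh / L = 26.0 / 1450 = 0.01793.
Darcy flux q = K · i = 26.40 × 0.01793 = 0.4734 m/day.
Seepage velocity v = q / n_e = 0.4734 / 0.29 = 1.632 m/day.
Travel time t = L / v = 1450 / 1.632 = 888.3 days = 2.432 years.

2.43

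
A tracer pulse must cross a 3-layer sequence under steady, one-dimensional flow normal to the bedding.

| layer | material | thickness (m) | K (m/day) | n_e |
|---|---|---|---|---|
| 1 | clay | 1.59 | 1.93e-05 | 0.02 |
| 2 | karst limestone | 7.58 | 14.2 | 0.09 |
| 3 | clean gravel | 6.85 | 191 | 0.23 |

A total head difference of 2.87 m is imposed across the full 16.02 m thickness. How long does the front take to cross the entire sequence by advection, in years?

180

With flow normal to the layers, continuity requires the same specific discharge q through every layer.
Σ(b_i/K_i) = 1.59/1.93e-05 + 7.58/14.2 + 6.85/191 = 82384 d.
q = Δh / Σ(b_i/K_i) = 2.87 / 82384 = 3.484e-05 m/day.
In each layer the seepage velocity is v_i = q/n_i, so the layer transit time is t_i = b_i·n_i / q:
  layer 1 (clay): t_1 = 1.59 × 0.02 / 3.484e-05 = 912.8 d
  layer 2 (karst limestone): t_2 = 7.58 × 0.09 / 3.484e-05 = 19583 d
  layer 3 (clean gravel): t_3 = 6.85 × 0.23 / 3.484e-05 = 45225 d
Total t = Σ t_i = 65721 days = 179.9 years.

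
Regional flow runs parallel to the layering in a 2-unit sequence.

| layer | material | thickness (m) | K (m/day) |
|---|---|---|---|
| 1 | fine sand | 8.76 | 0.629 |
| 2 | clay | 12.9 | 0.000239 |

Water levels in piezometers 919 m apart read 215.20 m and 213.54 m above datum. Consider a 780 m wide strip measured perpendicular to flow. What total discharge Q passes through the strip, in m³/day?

Flow is parallel to layering, so each bed carries its own Darcy discharge and the transmissivities add.
Σ(K_i·b_i) = 0.629×8.76 + 0.000239×12.9 = 5.513 m²/day.
Hydraulic gradient i = (215.20 − 213.54) / 919 = 1.66 / 919 = 0.001806.
Q = Σ(K_i·b_i) · W · i = 5.513 × 780 × 0.001806 = 7.768 m³/day.

7.77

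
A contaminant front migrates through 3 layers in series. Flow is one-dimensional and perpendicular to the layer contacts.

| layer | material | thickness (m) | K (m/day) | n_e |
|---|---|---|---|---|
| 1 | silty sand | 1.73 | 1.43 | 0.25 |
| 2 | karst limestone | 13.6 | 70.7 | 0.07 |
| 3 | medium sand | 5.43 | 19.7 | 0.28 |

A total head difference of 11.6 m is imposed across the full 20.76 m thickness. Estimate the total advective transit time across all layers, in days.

With flow normal to the layers, continuity requires the same specific discharge q through every layer.
Σ(b_i/K_i) = 1.73/1.43 + 13.6/70.7 + 5.43/19.7 = 1.678 d.
q = Δh / Σ(b_i/K_i) = 11.6 / 1.678 = 6.914 m/day.
In each layer the seepage velocity is v_i = q/n_i, so the layer transit time is t_i = b_i·n_i / q:
  layer 1 (silty sand): t_1 = 1.73 × 0.25 / 6.914 = 0.06256 d
  layer 2 (karst limestone): t_2 = 13.6 × 0.07 / 6.914 = 0.1377 d
  layer 3 (medium sand): t_3 = 5.43 × 0.28 / 6.914 = 0.2199 d
Total t = Σ t_i = 0.4202 days.

0.420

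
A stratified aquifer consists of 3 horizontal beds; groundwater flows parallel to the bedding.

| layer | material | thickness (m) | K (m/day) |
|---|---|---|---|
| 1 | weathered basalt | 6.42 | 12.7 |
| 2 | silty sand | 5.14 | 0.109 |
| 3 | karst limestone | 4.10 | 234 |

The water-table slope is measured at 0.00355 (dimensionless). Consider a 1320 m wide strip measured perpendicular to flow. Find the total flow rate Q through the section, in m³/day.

Flow is parallel to layering, so each bed carries its own Darcy discharge and the transmissivities add.
Σ(K_i·b_i) = 12.7×6.42 + 0.109×5.14 + 234×4.10 = 1041 m²/day.
Hydraulic gradient i = 0.00355.
Q = Σ(K_i·b_i) · W · i = 1041 × 1320 × 0.003550 = 4880 m³/day.

4880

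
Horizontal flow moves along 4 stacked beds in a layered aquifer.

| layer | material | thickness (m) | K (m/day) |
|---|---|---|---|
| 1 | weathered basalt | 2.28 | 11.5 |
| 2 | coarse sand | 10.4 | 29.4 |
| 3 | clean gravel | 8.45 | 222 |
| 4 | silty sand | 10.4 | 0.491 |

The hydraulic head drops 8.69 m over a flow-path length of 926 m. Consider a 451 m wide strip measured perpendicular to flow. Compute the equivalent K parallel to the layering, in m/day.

70.2

Flow is parallel to layering, so each bed carries its own Darcy discharge and the transmissivities add.
Σ(K_i·b_i) = 11.5×2.28 + 29.4×10.4 + 222×8.45 + 0.491×10.4 = 2213 m²/day.
Total thickness b = 31.53 m, so K_eq = Σ(K_i·b_i)/b = 70.19 m/day.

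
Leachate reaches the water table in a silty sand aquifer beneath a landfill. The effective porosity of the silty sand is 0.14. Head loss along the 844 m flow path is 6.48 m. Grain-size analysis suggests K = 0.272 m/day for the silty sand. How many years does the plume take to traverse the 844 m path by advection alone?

155

Hydraulic gradient i = Δh / L = 6.48 / 844 = 0.007678.
Darcy flux q = K · i = 0.2720 × 0.007678 = 0.002088 m/day.
Seepage velocity v = q / n_e = 0.002088 / 0.14 = 0.01492 m/day.
Travel time t = L / v = 844 / 0.01492 = 56581 days = 154.9 years.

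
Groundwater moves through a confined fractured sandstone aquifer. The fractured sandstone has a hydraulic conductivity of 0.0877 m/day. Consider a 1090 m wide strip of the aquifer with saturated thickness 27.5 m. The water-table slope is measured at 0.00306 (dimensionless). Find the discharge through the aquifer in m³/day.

8.04

Cross-sectional area A = 1090 × 27.5 = 29975 m².
Hydraulic gradient i = 0.00306.
Darcy's law: Q = K · A · i = 0.08770 × 29975 × 0.003060 = 8.044 m³/day.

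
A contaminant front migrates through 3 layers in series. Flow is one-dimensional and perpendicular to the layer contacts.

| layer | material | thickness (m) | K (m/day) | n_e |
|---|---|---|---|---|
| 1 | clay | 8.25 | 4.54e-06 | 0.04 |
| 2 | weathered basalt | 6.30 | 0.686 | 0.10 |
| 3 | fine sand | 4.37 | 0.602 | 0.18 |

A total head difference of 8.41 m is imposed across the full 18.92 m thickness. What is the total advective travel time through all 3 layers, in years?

With flow normal to the layers, continuity requires the same specific discharge q through every layer.
Σ(b_i/K_i) = 8.25/4.54e-06 + 6.30/0.686 + 4.37/0.602 = 1.817e+06 d.
q = Δh / Σ(b_i/K_i) = 8.41 / 1.817e+06 = 4.628e-06 m/day.
In each layer the seepage velocity is v_i = q/n_i, so the layer transit time is t_i = b_i·n_i / q:
  layer 1 (clay): t_1 = 8.25 × 0.04 / 4.628e-06 = 71305 d
  layer 2 (weathered basalt): t_2 = 6.30 × 0.10 / 4.628e-06 = 1.361e+05 d
  layer 3 (fine sand): t_3 = 4.37 × 0.18 / 4.628e-06 = 1.700e+05 d
Total t = Σ t_i = 3.774e+05 days = 1033 years.

1030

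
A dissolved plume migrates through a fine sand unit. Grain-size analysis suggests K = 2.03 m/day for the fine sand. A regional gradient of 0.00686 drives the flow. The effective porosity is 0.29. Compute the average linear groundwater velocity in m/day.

0.0480

Hydraulic gradient i = 0.00686.
Darcy flux q = K · i = 2.030 × 0.006860 = 0.01393 m/day.
Seepage velocity v = q / n_e = 0.01393 / 0.29 = 0.04802 m/day.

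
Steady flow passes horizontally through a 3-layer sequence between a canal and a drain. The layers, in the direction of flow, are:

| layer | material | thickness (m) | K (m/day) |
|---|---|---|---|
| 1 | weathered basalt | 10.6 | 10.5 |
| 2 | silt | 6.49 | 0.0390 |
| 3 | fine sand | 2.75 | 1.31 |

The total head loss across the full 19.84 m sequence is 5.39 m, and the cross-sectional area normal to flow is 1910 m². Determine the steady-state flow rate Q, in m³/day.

Flow is perpendicular to layering, so the layers act in series and the equivalent K is the thickness-weighted harmonic mean.
Total thickness L = 10.6 + 6.49 + 2.75 = 19.84 m.
Σ(b_i/K_i) = 10.6/10.5 + 6.49/0.0390 + 2.75/1.31 = 169.5 d.
K_eq = L / Σ(b_i/K_i) = 19.84 / 169.5 = 0.1170 m/day.
Q = K_eq · A · (Δh/L) = 0.1170 × 1910 × (5.39/19.84) = 60.73 m³/day.

60.7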